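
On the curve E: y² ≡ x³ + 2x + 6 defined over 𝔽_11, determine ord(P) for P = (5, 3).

2P: tangent at (5, 3): λ = (3·5² + 2)/(2·3) ≡ 0/6. 6⁻¹ ≡ 2 (mod 11) since 6·2 = 12 ≡ 1, so λ ≡ 0·2 ≡ 0.
  x = λ² - 5 - 5 = 0 - 10 ≡ 1; y = λ·(5 - 1) - 3 ≡ 8. → (1, 8)
3P: (1, 8) + (5, 3). λ = (3 - 8)/(5 - 1) ≡ 6/4 mod 11. 4⁻¹ ≡ 3 (mod 11), so λ ≡ 7.
  x = λ² - 1 - 5 = 49 - 6 ≡ 10; y = λ·(1 - 10) - 8 ≡ 6. → (10, 6)
4P: (10, 6) + (5, 3). λ = (3 - 6)/(5 - 10) ≡ 8/6 mod 11. 6⁻¹ ≡ 2 (mod 11) since 6·2 = 12 ≡ 1, so λ ≡ 5.
  x = λ² - 10 - 5 = 25 - 15 ≡ 10; y = λ·(10 - 10) - 6 ≡ 5. → (10, 5)
5P: (10, 5) + (5, 3). λ = (3 - 5)/(5 - 10) ≡ 9/6 mod 11. 6⁻¹ ≡ 2 (mod 11) since 6·2 = 12 ≡ 1, so λ ≡ 7.
  x = λ² - 10 - 5 = 49 - 15 ≡ 1; y = λ·(10 - 1) - 5 ≡ 3. → (1, 3)
6P: (1, 3) + (5, 3). λ = (3 - 3)/(5 - 1) ≡ 0/4 mod 11. 4⁻¹ ≡ 3 (mod 11), so λ ≡ 0.
  x = λ² - 1 - 5 = 0 - 6 ≡ 5; y = λ·(1 - 5) - 3 ≡ 8. → (5, 8)
7P: (5, 8) + (5, 3): same x and y₁ ≡ -y₂, so the sum is the point at infinity.
7P = the point at infinity, so the order is 7.

7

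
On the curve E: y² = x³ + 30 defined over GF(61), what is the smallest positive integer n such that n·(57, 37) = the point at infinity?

7

2P: tangent at (57, 37): λ = (3·57² + 0)/(2·37) ≡ 48/13. 13⁻¹ ≡ 47 (mod 61), so λ ≡ 48·47 ≡ 60.
  x = λ² - 57 - 57 = 3600 - 114 ≡ 9; y = λ·(57 - 9) - 37 ≡ 37. → (9, 37)
3P: (9, 37) + (57, 37). λ = (37 - 37)/(57 - 9) ≡ 0/48 mod 61. 48⁻¹ ≡ 14 (mod 61), so λ ≡ 0.
  x = λ² - 9 - 57 = 0 - 66 ≡ 56; y = λ·(9 - 56) - 37 ≡ 24. → (56, 24)
4P: (56, 24) + (57, 37). λ = (37 - 24)/(57 - 56) ≡ 13/1 mod 61. 1⁻¹ ≡ 1 (mod 61), so λ ≡ 13.
  x = λ² - 56 - 57 = 169 - 113 ≡ 56; y = λ·(56 - 56) - 24 ≡ 37. → (56, 37)
5P: (56, 37) + (57, 37). λ = (37 - 37)/(57 - 56) ≡ 0/1 mod 61. 1⁻¹ ≡ 1 (mod 61), so λ ≡ 0.
  x = λ² - 56 - 57 = 0 - 113 ≡ 9; y = λ·(56 - 9) - 37 ≡ 24. → (9, 24)
6P: (9, 24) + (57, 37). λ = (37 - 24)/(57 - 9) ≡ 13/48 mod 61. 48⁻¹ ≡ 14 (mod 61), so λ ≡ 60.
  x = λ² - 9 - 57 = 3600 - 66 ≡ 57; y = λ·(9 - 57) - 24 ≡ 24. → (57, 24)
7P: (57, 24) + (57, 37): same x and y₁ ≡ -y₂, so the sum is the point at infinity.
7P = the point at infinity, so the order is 7.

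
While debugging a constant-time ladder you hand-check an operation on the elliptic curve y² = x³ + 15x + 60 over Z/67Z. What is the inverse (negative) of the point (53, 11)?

(53, 56)

-(53, 11) = (53, -11 mod 67) = (53, 56).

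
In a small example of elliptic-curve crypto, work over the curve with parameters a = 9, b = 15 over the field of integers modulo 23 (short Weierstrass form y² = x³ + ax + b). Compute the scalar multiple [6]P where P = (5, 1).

Repeated addition: build up to 6P.
2P: tangent at (5, 1): λ = (3·5² + 9)/(2·1) ≡ 15/2. 2⁻¹ ≡ 12 (mod 23) since 2·12 = 24 ≡ 1, so λ ≡ 15·12 ≡ 19.
  x = λ² - 5 - 5 = 361 - 10 ≡ 6; y = λ·(5 - 6) - 1 ≡ 3. → (6, 3)
3P: (6, 3) + (5, 1). λ = (1 - 3)/(5 - 6) ≡ 21/22 mod 23. 22⁻¹ ≡ 22 (mod 23), so λ ≡ 2.
  x = λ² - 6 - 5 = 4 - 11 ≡ 16; y = λ·(6 - 16) - 3 ≡ 0. → (16, 0)
4P: (16, 0) + (5, 1). λ = (1 - 0)/(5 - 16) ≡ 1/12 mod 23. 12⁻¹ ≡ 2 (mod 23), so λ ≡ 2.
  x = λ² - 16 - 5 = 4 - 21 ≡ 6; y = λ·(16 - 6) - 0 ≡ 20. → (6, 20)
5P: (6, 20) + (5, 1). λ = (1 - 20)/(5 - 6) ≡ 4/22 mod 23. 22⁻¹ ≡ 22 (mod 23), so λ ≡ 19.
  x = λ² - 6 - 5 = 361 - 11 ≡ 5; y = λ·(6 - 5) - 20 ≡ 22. → (5, 22)
6P: (5, 22) + (5, 1): same x and y₁ ≡ -y₂, so the sum is the point at infinity.

O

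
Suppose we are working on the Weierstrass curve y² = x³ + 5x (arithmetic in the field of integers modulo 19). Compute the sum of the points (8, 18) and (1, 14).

(8, 1)

(8, 18) + (1, 14). λ = (14 - 18)/(1 - 8) ≡ 15/12 mod 19. 12⁻¹ ≡ 8 (mod 19) since 12·8 = 96 ≡ 1, so λ ≡ 6.
  x = λ² - 8 - 1 = 36 - 9 ≡ 8; y = λ·(8 - 8) - 18 ≡ 1. → (8, 1)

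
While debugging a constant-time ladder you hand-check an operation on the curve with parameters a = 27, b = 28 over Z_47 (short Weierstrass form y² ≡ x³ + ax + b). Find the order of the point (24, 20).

2P: tangent at (24, 20): λ = (3·24² + 27)/(2·20) ≡ 16/40. 40⁻¹ ≡ 20 (mod 47) since 40·20 = 800 ≡ 1, so λ ≡ 16·20 ≡ 38.
  x = λ² - 24 - 24 = 1444 - 48 ≡ 33; y = λ·(24 - 33) - 20 ≡ 14. → (33, 14)
3P: (33, 14) + (24, 20). λ = (20 - 14)/(24 - 33) ≡ 6/38 mod 47. 38⁻¹ ≡ 26 (mod 47), so λ ≡ 15.
  x = λ² - 33 - 24 = 225 - 57 ≡ 27; y = λ·(33 - 27) - 14 ≡ 29. → (27, 29)
4P: (27, 29) + (24, 20). λ = (20 - 29)/(24 - 27) ≡ 38/44 mod 47. 44⁻¹ ≡ 31 (mod 47) since 44·31 = 1364 ≡ 1, so λ ≡ 3.
  x = λ² - 27 - 24 = 9 - 51 ≡ 5; y = λ·(27 - 5) - 29 ≡ 37. → (5, 37)
5P: (5, 37) + (24, 20). λ = (20 - 37)/(24 - 5) ≡ 30/19 mod 47. 19⁻¹ ≡ 5 (mod 47) since 19·5 = 95 ≡ 1, so λ ≡ 9.
  x = λ² - 5 - 24 = 81 - 29 ≡ 5; y = λ·(5 - 5) - 37 ≡ 10. → (5, 10)
6P: (5, 10) + (24, 20). λ = (20 - 10)/(24 - 5) ≡ 10/19 mod 47. 19⁻¹ ≡ 5 (mod 47), so λ ≡ 3.
  x = λ² - 5 - 24 = 9 - 29 ≡ 27; y = λ·(5 - 27) - 10 ≡ 18. → (27, 18)
7P: (27, 18) + (24, 20). λ = (20 - 18)/(24 - 27) ≡ 2/44 mod 47. 44⁻¹ ≡ 31 (mod 47), so λ ≡ 15.
  x = λ² - 27 - 24 = 225 - 51 ≡ 33; y = λ·(27 - 33) - 18 ≡ 33. → (33, 33)
8P: (33, 33) + (24, 20). λ = (20 - 33)/(24 - 33) ≡ 34/38 mod 47. 38⁻¹ ≡ 26 (mod 47) since 38·26 = 988 ≡ 1, so λ ≡ 38.
  x = λ² - 33 - 24 = 1444 - 57 ≡ 24; y = λ·(33 - 24) - 33 ≡ 27. → (24, 27)
9P: (24, 27) + (24, 20): same x and y₁ ≡ -y₂, so the sum is O.
9P = O, so the order is 9.

9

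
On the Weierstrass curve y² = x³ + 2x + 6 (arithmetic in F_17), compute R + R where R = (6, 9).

(1, 14)

tangent at (6, 9): λ = (3·6² + 2)/(2·9) ≡ 8/1. 1⁻¹ ≡ 1 (mod 17), so λ ≡ 8·1 ≡ 8.
  x = λ² - 6 - 6 = 64 - 12 ≡ 1; y = λ·(6 - 1) - 9 ≡ 14. → (1, 14)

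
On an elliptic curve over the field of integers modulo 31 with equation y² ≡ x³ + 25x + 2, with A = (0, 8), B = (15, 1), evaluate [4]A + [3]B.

First 4A:
Repeated addition: build up to 4A.
2A: tangent at (0, 8): λ = (3·0² + 25)/(2·8) ≡ 25/16. 16⁻¹ ≡ 2 (mod 31), so λ ≡ 25·2 ≡ 19.
  x = λ² - 0 - 0 = 361 - 0 ≡ 20; y = λ·(0 - 20) - 8 ≡ 15. → (20, 15)
3A: (20, 15) + (0, 8). λ = (8 - 15)/(0 - 20) ≡ 24/11 mod 31. 11⁻¹ ≡ 17 (mod 31), so λ ≡ 5.
  x = λ² - 20 - 0 = 25 - 20 ≡ 5; y = λ·(20 - 5) - 15 ≡ 29. → (5, 29)
4A: (5, 29) + (0, 8). λ = (8 - 29)/(0 - 5) ≡ 10/26 mod 31. 26⁻¹ ≡ 6 (mod 31), so λ ≡ 29.
  x = λ² - 5 - 0 = 841 - 5 ≡ 30; y = λ·(5 - 30) - 29 ≡ 21. → (30, 21)
4A = (30, 21).
Next 3B:
Repeated addition: build up to 3B.
2B: tangent at (15, 1): λ = (3·15² + 25)/(2·1) ≡ 18/2. 2⁻¹ ≡ 16 (mod 31), so λ ≡ 18·16 ≡ 9.
  x = λ² - 15 - 15 = 81 - 30 ≡ 20; y = λ·(15 - 20) - 1 ≡ 16. → (20, 16)
3B: (20, 16) + (15, 1). λ = (1 - 16)/(15 - 20) ≡ 16/26 mod 31. 26⁻¹ ≡ 6 (mod 31) since 26·6 = 156 ≡ 1, so λ ≡ 3.
  x = λ² - 20 - 15 = 9 - 35 ≡ 5; y = λ·(20 - 5) - 16 ≡ 29. → (5, 29)
3B = (5, 29).
Finally 4A + 3B:
(30, 21) + (5, 29). λ = (29 - 21)/(5 - 30) ≡ 8/6 mod 31. 6⁻¹ ≡ 26 (mod 31) since 6·26 = 156 ≡ 1, so λ ≡ 22.
  x = λ² - 30 - 5 = 484 - 35 ≡ 15; y = λ·(30 - 15) - 21 ≡ 30. → (15, 30)

(15, 30)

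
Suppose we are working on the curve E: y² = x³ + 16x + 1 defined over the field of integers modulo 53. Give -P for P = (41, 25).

(41, 28)

-(41, 25) = (41, -25 mod 53) = (41, 28).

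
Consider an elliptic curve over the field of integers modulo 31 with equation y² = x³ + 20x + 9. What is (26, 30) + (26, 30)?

(11, 17)

tangent at (26, 30): λ = (3·26² + 20)/(2·30) ≡ 2/29. 29⁻¹ ≡ 15 (mod 31), so λ ≡ 2·15 ≡ 30.
  x = λ² - 26 - 26 = 900 - 52 ≡ 11; y = λ·(26 - 11) - 30 ≡ 17. → (11, 17)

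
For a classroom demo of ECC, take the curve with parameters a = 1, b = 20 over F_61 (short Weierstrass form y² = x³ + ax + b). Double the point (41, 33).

tangent at (41, 33): λ = (3·41² + 1)/(2·33) ≡ 42/5. 5⁻¹ ≡ 49 (mod 61) since 5·49 = 245 ≡ 1, so λ ≡ 42·49 ≡ 45.
  x = λ² - 41 - 41 = 2025 - 82 ≡ 52; y = λ·(41 - 52) - 33 ≡ 21. → (52, 21)

(52, 21)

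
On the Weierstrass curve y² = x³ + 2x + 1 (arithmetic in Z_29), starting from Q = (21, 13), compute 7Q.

Double-and-add on 7 = (111)₂. Start with Q = (21, 13) for the leading 1-bit.
double: tangent at (21, 13): λ = (3·21² + 2)/(2·13) ≡ 20/26. 26⁻¹ ≡ 19 (mod 29) since 26·19 = 494 ≡ 1, so λ ≡ 20·19 ≡ 3.
  x = λ² - 21 - 21 = 9 - 42 ≡ 25; y = λ·(21 - 25) - 13 ≡ 4. → (25, 4)
add Q: (25, 4) + (21, 13). λ = (13 - 4)/(21 - 25) ≡ 9/25 mod 29. 25⁻¹ ≡ 7 (mod 29) since 25·7 = 175 ≡ 1, so λ ≡ 5.
  x = λ² - 25 - 21 = 25 - 46 ≡ 8; y = λ·(25 - 8) - 4 ≡ 23. → (8, 23)
double: tangent at (8, 23): λ = (3·8² + 2)/(2·23) ≡ 20/17. 17⁻¹ ≡ 12 (mod 29), so λ ≡ 20·12 ≡ 8.
  x = λ² - 8 - 8 = 64 - 16 ≡ 19; y = λ·(8 - 19) - 23 ≡ 5. → (19, 5)
add Q: (19, 5) + (21, 13). λ = (13 - 5)/(21 - 19) ≡ 8/2 mod 29. 2⁻¹ ≡ 15 (mod 29), so λ ≡ 4.
  x = λ² - 19 - 21 = 16 - 40 ≡ 5; y = λ·(19 - 5) - 5 ≡ 22. → (5, 22)

(5, 22)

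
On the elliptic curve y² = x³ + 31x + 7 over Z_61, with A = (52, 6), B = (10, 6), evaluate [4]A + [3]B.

(19, 14)

First 4A:
Repeated addition: build up to 4A.
2A: tangent at (52, 6): λ = (3·52² + 31)/(2·6) ≡ 30/12. 12⁻¹ ≡ 56 (mod 61), so λ ≡ 30·56 ≡ 33.
  x = λ² - 52 - 52 = 1089 - 104 ≡ 9; y = λ·(52 - 9) - 6 ≡ 10. → (9, 10)
3A: (9, 10) + (52, 6). λ = (6 - 10)/(52 - 9) ≡ 57/43 mod 61. 43⁻¹ ≡ 44 (mod 61), so λ ≡ 7.
  x = λ² - 9 - 52 = 49 - 61 ≡ 49; y = λ·(9 - 49) - 10 ≡ 15. → (49, 15)
4A: (49, 15) + (52, 6). λ = (6 - 15)/(52 - 49) ≡ 52/3 mod 61. 3⁻¹ ≡ 41 (mod 61) since 3·41 = 123 ≡ 1, so λ ≡ 58.
  x = λ² - 49 - 52 = 3364 - 101 ≡ 30; y = λ·(49 - 30) - 15 ≡ 50. → (30, 50)
4A = (30, 50).
Next 3B:
Repeated addition: build up to 3B.
2B: tangent at (10, 6): λ = (3·10² + 31)/(2·6) ≡ 26/12. 12⁻¹ ≡ 56 (mod 61) since 12·56 = 672 ≡ 1, so λ ≡ 26·56 ≡ 53.
  x = λ² - 10 - 10 = 2809 - 20 ≡ 44; y = λ·(10 - 44) - 6 ≡ 22. → (44, 22)
3B: (44, 22) + (10, 6). λ = (6 - 22)/(10 - 44) ≡ 45/27 mod 61. 27⁻¹ ≡ 52 (mod 61) since 27·52 = 1404 ≡ 1, so λ ≡ 22.
  x = λ² - 44 - 10 = 484 - 54 ≡ 3; y = λ·(44 - 3) - 22 ≡ 26. → (3, 26)
3B = (3, 26).
Finally 4A + 3B:
(30, 50) + (3, 26). λ = (26 - 50)/(3 - 30) ≡ 37/34 mod 61. 34⁻¹ ≡ 9 (mod 61) since 34·9 = 306 ≡ 1, so λ ≡ 28.
  x = λ² - 30 - 3 = 784 - 33 ≡ 19; y = λ·(30 - 19) - 50 ≡ 14. → (19, 14)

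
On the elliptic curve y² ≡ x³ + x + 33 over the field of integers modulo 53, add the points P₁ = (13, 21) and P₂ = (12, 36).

(41, 28)

(13, 21) + (12, 36). λ = (36 - 21)/(12 - 13) ≡ 15/52 mod 53. 52⁻¹ ≡ 52 (mod 53), so λ ≡ 38.
  x = λ² - 13 - 12 = 1444 - 25 ≡ 41; y = λ·(13 - 41) - 21 ≡ 28. → (41, 28)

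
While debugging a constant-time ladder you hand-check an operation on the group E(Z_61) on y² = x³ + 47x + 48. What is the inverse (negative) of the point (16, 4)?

-(16, 4) = (16, -4 mod 61) = (16, 57).

(16, 57)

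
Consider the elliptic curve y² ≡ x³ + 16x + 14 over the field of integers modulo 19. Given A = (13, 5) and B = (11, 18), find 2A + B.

First 2A:
Repeated addition: build up to 2A.
2A: tangent at (13, 5): λ = (3·13² + 16)/(2·5) ≡ 10/10. 10⁻¹ ≡ 2 (mod 19), so λ ≡ 10·2 ≡ 1.
  x = λ² - 13 - 13 = 1 - 26 ≡ 13; y = λ·(13 - 13) - 5 ≡ 14. → (13, 14)
2A = (13, 14).
Finally 2A + B:
(13, 14) + (11, 18). λ = (18 - 14)/(11 - 13) ≡ 4/17 mod 19. 17⁻¹ ≡ 9 (mod 19), so λ ≡ 17.
  x = λ² - 13 - 11 = 289 - 24 ≡ 18; y = λ·(13 - 18) - 14 ≡ 15. → (18, 15)

(18, 15)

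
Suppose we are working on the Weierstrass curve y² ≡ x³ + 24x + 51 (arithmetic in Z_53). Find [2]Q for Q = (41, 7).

tangent at (41, 7): λ = (3·41² + 24)/(2·7) ≡ 32/14. 14⁻¹ ≡ 19 (mod 53) since 14·19 = 266 ≡ 1, so λ ≡ 32·19 ≡ 25.
  x = λ² - 41 - 41 = 625 - 82 ≡ 13; y = λ·(41 - 13) - 7 ≡ 4. → (13, 4)

(13, 4)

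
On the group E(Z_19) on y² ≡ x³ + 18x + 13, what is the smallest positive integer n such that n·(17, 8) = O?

2P: tangent at (17, 8): λ = (3·17² + 18)/(2·8) ≡ 11/16. 16⁻¹ ≡ 6 (mod 19), so λ ≡ 11·6 ≡ 9.
  x = λ² - 17 - 17 = 81 - 34 ≡ 9; y = λ·(17 - 9) - 8 ≡ 7. → (9, 7)
3P: (9, 7) + (17, 8). λ = (8 - 7)/(17 - 9) ≡ 1/8 mod 19. 8⁻¹ ≡ 12 (mod 19) since 8·12 = 96 ≡ 1, so λ ≡ 12.
  x = λ² - 9 - 17 = 144 - 26 ≡ 4; y = λ·(9 - 4) - 7 ≡ 15. → (4, 15)
4P: (4, 15) + (17, 8). λ = (8 - 15)/(17 - 4) ≡ 12/13 mod 19. 13⁻¹ ≡ 3 (mod 19) since 13·3 = 39 ≡ 1, so λ ≡ 17.
  x = λ² - 4 - 17 = 289 - 21 ≡ 2; y = λ·(4 - 2) - 15 ≡ 0. → (2, 0)
5P: (2, 0) + (17, 8). λ = (8 - 0)/(17 - 2) ≡ 8/15 mod 19. 15⁻¹ ≡ 14 (mod 19), so λ ≡ 17.
  x = λ² - 2 - 17 = 289 - 19 ≡ 4; y = λ·(2 - 4) - 0 ≡ 4. → (4, 4)
6P: (4, 4) + (17, 8). λ = (8 - 4)/(17 - 4) ≡ 4/13 mod 19. 13⁻¹ ≡ 3 (mod 19), so λ ≡ 12.
  x = λ² - 4 - 17 = 144 - 21 ≡ 9; y = λ·(4 - 9) - 4 ≡ 12. → (9, 12)
7P: (9, 12) + (17, 8). λ = (8 - 12)/(17 - 9) ≡ 15/8 mod 19. 8⁻¹ ≡ 12 (mod 19), so λ ≡ 9.
  x = λ² - 9 - 17 = 81 - 26 ≡ 17; y = λ·(9 - 17) - 12 ≡ 11. → (17, 11)
8P: (17, 11) + (17, 8): same x and y₁ ≡ -y₂, so the sum is O.
8P = O, so the order is 8.

8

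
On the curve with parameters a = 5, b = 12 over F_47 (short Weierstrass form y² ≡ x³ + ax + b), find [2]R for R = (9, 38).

(14, 10)

tangent at (9, 38): λ = (3·9² + 5)/(2·38) ≡ 13/29. 29⁻¹ ≡ 13 (mod 47), so λ ≡ 13·13 ≡ 28.
  x = λ² - 9 - 9 = 784 - 18 ≡ 14; y = λ·(9 - 14) - 38 ≡ 10. → (14, 10)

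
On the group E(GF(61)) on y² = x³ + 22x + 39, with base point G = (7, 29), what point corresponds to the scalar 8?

(7, 29)

Double-and-add on 8 = (1000)₂. Start with G = (7, 29) for the leading 1-bit.
double: tangent at (7, 29): λ = (3·7² + 22)/(2·29) ≡ 47/58. 58⁻¹ ≡ 20 (mod 61) since 58·20 = 1160 ≡ 1, so λ ≡ 47·20 ≡ 25.
  x = λ² - 7 - 7 = 625 - 14 ≡ 1; y = λ·(7 - 1) - 29 ≡ 60. → (1, 60)
double: tangent at (1, 60): λ = (3·1² + 22)/(2·60) ≡ 25/59. 59⁻¹ ≡ 30 (mod 61) since 59·30 = 1770 ≡ 1, so λ ≡ 25·30 ≡ 18.
  x = λ² - 1 - 1 = 324 - 2 ≡ 17; y = λ·(1 - 17) - 60 ≡ 18. → (17, 18)
double: tangent at (17, 18): λ = (3·17² + 22)/(2·18) ≡ 35/36. 36⁻¹ ≡ 39 (mod 61), so λ ≡ 35·39 ≡ 23.
  x = λ² - 17 - 17 = 529 - 34 ≡ 7; y = λ·(17 - 7) - 18 ≡ 29. → (7, 29)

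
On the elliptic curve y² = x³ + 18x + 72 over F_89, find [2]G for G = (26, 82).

(42, 44)

tangent at (26, 82): λ = (3·26² + 18)/(2·82) ≡ 88/75. 75⁻¹ ≡ 19 (mod 89) since 75·19 = 1425 ≡ 1, so λ ≡ 88·19 ≡ 70.
  x = λ² - 26 - 26 = 4900 - 52 ≡ 42; y = λ·(26 - 42) - 82 ≡ 44. → (42, 44)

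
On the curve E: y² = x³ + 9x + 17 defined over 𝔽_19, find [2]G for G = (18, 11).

(18, 8)

tangent at (18, 11): λ = (3·18² + 9)/(2·11) ≡ 12/3. 3⁻¹ ≡ 13 (mod 19) since 3·13 = 39 ≡ 1, so λ ≡ 12·13 ≡ 4.
  x = λ² - 18 - 18 = 16 - 36 ≡ 18; y = λ·(18 - 18) - 11 ≡ 8. → (18, 8)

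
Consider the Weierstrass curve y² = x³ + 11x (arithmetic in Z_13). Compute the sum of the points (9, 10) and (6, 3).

(9, 10) + (6, 3). λ = (3 - 10)/(6 - 9) ≡ 6/10 mod 13. 10⁻¹ ≡ 4 (mod 13), so λ ≡ 11.
  x = λ² - 9 - 6 = 121 - 15 ≡ 2; y = λ·(9 - 2) - 10 ≡ 2. → (2, 2)

(2, 2)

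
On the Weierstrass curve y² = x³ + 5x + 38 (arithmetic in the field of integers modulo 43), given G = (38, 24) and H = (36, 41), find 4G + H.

(16, 0)

First 4G:
Repeated addition: build up to 4G.
2G: tangent at (38, 24): λ = (3·38² + 5)/(2·24) ≡ 37/5. 5⁻¹ ≡ 26 (mod 43), so λ ≡ 37·26 ≡ 16.
  x = λ² - 38 - 38 = 256 - 76 ≡ 8; y = λ·(38 - 8) - 24 ≡ 26. → (8, 26)
3G: (8, 26) + (38, 24). λ = (24 - 26)/(38 - 8) ≡ 41/30 mod 43. 30⁻¹ ≡ 33 (mod 43) since 30·33 = 990 ≡ 1, so λ ≡ 20.
  x = λ² - 8 - 38 = 400 - 46 ≡ 10; y = λ·(8 - 10) - 26 ≡ 20. → (10, 20)
4G: (10, 20) + (38, 24). λ = (24 - 20)/(38 - 10) ≡ 4/28 mod 43. 28⁻¹ ≡ 20 (mod 43) since 28·20 = 560 ≡ 1, so λ ≡ 37.
  x = λ² - 10 - 38 = 1369 - 48 ≡ 31; y = λ·(10 - 31) - 20 ≡ 20. → (31, 20)
4G = (31, 20).
Finally 4G + H:
(31, 20) + (36, 41). λ = (41 - 20)/(36 - 31) ≡ 21/5 mod 43. 5⁻¹ ≡ 26 (mod 43), so λ ≡ 30.
  x = λ² - 31 - 36 = 900 - 67 ≡ 16; y = λ·(31 - 16) - 20 ≡ 0. → (16, 0)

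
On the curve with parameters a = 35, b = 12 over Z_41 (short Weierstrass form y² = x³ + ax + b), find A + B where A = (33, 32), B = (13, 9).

(33, 32) + (13, 9). λ = (9 - 32)/(13 - 33) ≡ 18/21 mod 41. 21⁻¹ ≡ 2 (mod 41), so λ ≡ 36.
  x = λ² - 33 - 13 = 1296 - 46 ≡ 20; y = λ·(33 - 20) - 32 ≡ 26. → (20, 26)

(20, 26)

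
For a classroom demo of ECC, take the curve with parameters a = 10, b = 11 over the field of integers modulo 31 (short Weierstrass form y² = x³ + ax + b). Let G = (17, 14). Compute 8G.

Double-and-add on 8 = (1000)₂. Start with G = (17, 14) for the leading 1-bit.
double: tangent at (17, 14): λ = (3·17² + 10)/(2·14) ≡ 9/28. 28⁻¹ ≡ 10 (mod 31), so λ ≡ 9·10 ≡ 28.
  x = λ² - 17 - 17 = 784 - 34 ≡ 6; y = λ·(17 - 6) - 14 ≡ 15. → (6, 15)
double: tangent at (6, 15): λ = (3·6² + 10)/(2·15) ≡ 25/30. 30⁻¹ ≡ 30 (mod 31), so λ ≡ 25·30 ≡ 6.
  x = λ² - 6 - 6 = 36 - 12 ≡ 24; y = λ·(6 - 24) - 15 ≡ 1. → (24, 1)
double: tangent at (24, 1): λ = (3·24² + 10)/(2·1) ≡ 2/2. 2⁻¹ ≡ 16 (mod 31) since 2·16 = 32 ≡ 1, so λ ≡ 2·16 ≡ 1.
  x = λ² - 24 - 24 = 1 - 48 ≡ 15; y = λ·(24 - 15) - 1 ≡ 8. → (15, 8)

(15, 8)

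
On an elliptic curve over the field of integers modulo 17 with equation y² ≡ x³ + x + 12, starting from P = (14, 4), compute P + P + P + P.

(14, 4)

Repeated addition: build up to 4P.
2P: tangent at (14, 4): λ = (3·14² + 1)/(2·4) ≡ 11/8. 8⁻¹ ≡ 15 (mod 17), so λ ≡ 11·15 ≡ 12.
  x = λ² - 14 - 14 = 144 - 28 ≡ 14; y = λ·(14 - 14) - 4 ≡ 13. → (14, 13)
3P: (14, 13) + (14, 4): same x and y₁ ≡ -y₂, so the sum is O.
4P: O + (14, 4) = (14, 4) (identity).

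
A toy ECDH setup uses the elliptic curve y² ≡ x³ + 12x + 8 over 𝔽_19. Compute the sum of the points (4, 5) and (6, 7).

(10, 8)

(4, 5) + (6, 7). λ = (7 - 5)/(6 - 4) ≡ 2/2 mod 19. 2⁻¹ ≡ 10 (mod 19), so λ ≡ 1.
  x = λ² - 4 - 6 = 1 - 10 ≡ 10; y = λ·(4 - 10) - 5 ≡ 8. → (10, 8)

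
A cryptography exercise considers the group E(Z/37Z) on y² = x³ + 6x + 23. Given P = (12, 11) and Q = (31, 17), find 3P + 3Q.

First 3P:
Repeated addition: build up to 3P.
2P: tangent at (12, 11): λ = (3·12² + 6)/(2·11) ≡ 31/22. 22⁻¹ ≡ 32 (mod 37), so λ ≡ 31·32 ≡ 30.
  x = λ² - 12 - 12 = 900 - 24 ≡ 25; y = λ·(12 - 25) - 11 ≡ 6. → (25, 6)
3P: (25, 6) + (12, 11). λ = (11 - 6)/(12 - 25) ≡ 5/24 mod 37. 24⁻¹ ≡ 17 (mod 37), so λ ≡ 11.
  x = λ² - 25 - 12 = 121 - 37 ≡ 10; y = λ·(25 - 10) - 6 ≡ 11. → (10, 11)
3P = (10, 11).
Next 3Q:
Repeated addition: build up to 3Q.
2Q: tangent at (31, 17): λ = (3·31² + 6)/(2·17) ≡ 3/34. 34⁻¹ ≡ 12 (mod 37) since 34·12 = 408 ≡ 1, so λ ≡ 3·12 ≡ 36.
  x = λ² - 31 - 31 = 1296 - 62 ≡ 13; y = λ·(31 - 13) - 17 ≡ 2. → (13, 2)
3Q: (13, 2) + (31, 17). λ = (17 - 2)/(31 - 13) ≡ 15/18 mod 37. 18⁻¹ ≡ 35 (mod 37) since 18·35 = 630 ≡ 1, so λ ≡ 7.
  x = λ² - 13 - 31 = 49 - 44 ≡ 5; y = λ·(13 - 5) - 2 ≡ 17. → (5, 17)
3Q = (5, 17).
Finally 3P + 3Q:
(10, 11) + (5, 17). λ = (17 - 11)/(5 - 10) ≡ 6/32 mod 37. 32⁻¹ ≡ 22 (mod 37), so λ ≡ 21.
  x = λ² - 10 - 5 = 441 - 15 ≡ 19; y = λ·(10 - 19) - 11 ≡ 22. → (19, 22)

(19, 22)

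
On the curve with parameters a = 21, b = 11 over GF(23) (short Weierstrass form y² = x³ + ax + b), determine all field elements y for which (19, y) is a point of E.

x³ + 21x + 11 = 7269 ≡ 1 (mod 23).
Square roots of 1 mod 23: 1 and 22 (since 1² = 1 ≡ 1).

1, 22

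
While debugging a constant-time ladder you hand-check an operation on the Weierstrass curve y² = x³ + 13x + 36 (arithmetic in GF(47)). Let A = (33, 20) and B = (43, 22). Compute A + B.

(33, 20) + (43, 22). λ = (22 - 20)/(43 - 33) ≡ 2/10 mod 47. 10⁻¹ ≡ 33 (mod 47), so λ ≡ 19.
  x = λ² - 33 - 43 = 361 - 76 ≡ 3; y = λ·(33 - 3) - 20 ≡ 33. → (3, 33)

(3, 33)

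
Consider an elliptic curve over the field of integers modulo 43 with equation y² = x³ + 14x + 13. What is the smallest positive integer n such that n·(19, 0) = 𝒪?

2P: (19, 0) + (19, 0): same x and y₁ ≡ -y₂, so the sum is 𝒪.
2P = 𝒪, so the order is 2.

2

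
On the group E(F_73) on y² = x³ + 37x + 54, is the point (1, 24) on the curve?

no

y² = 24² ≡ 65; x³ + 37x + 54 = 92 ≡ 19 (mod 73). 65 ≠ 19.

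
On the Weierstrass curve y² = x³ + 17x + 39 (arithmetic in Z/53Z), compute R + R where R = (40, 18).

(1, 2)

tangent at (40, 18): λ = (3·40² + 17)/(2·18) ≡ 47/36. 36⁻¹ ≡ 28 (mod 53), so λ ≡ 47·28 ≡ 44.
  x = λ² - 40 - 40 = 1936 - 80 ≡ 1; y = λ·(40 - 1) - 18 ≡ 2. → (1, 2)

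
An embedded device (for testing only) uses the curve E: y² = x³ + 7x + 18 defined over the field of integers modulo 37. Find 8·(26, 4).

(5, 20)

Write G = (26, 4).
Double-and-add on 8 = (1000)₂. Start with G = (26, 4) for the leading 1-bit.
double: tangent at (26, 4): λ = (3·26² + 7)/(2·4) ≡ 0/8. 8⁻¹ ≡ 14 (mod 37), so λ ≡ 0·14 ≡ 0.
  x = λ² - 26 - 26 = 0 - 52 ≡ 22; y = λ·(26 - 22) - 4 ≡ 33. → (22, 33)
double: tangent at (22, 33): λ = (3·22² + 7)/(2·33) ≡ 16/29. 29⁻¹ ≡ 23 (mod 37), so λ ≡ 16·23 ≡ 35.
  x = λ² - 22 - 22 = 1225 - 44 ≡ 34; y = λ·(22 - 34) - 33 ≡ 28. → (34, 28)
double: tangent at (34, 28): λ = (3·34² + 7)/(2·28) ≡ 34/19. 19⁻¹ ≡ 2 (mod 37), so λ ≡ 34·2 ≡ 31.
  x = λ² - 34 - 34 = 961 - 68 ≡ 5; y = λ·(34 - 5) - 28 ≡ 20. → (5, 20)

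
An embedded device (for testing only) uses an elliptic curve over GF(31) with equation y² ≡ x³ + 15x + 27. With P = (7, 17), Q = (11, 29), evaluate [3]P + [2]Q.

(7, 17)

First 3P:
Repeated addition: build up to 3P.
2P: tangent at (7, 17): λ = (3·7² + 15)/(2·17) ≡ 7/3. 3⁻¹ ≡ 21 (mod 31) since 3·21 = 63 ≡ 1, so λ ≡ 7·21 ≡ 23.
  x = λ² - 7 - 7 = 529 - 14 ≡ 19; y = λ·(7 - 19) - 17 ≡ 17. → (19, 17)
3P: (19, 17) + (7, 17). λ = (17 - 17)/(7 - 19) ≡ 0/19 mod 31. 19⁻¹ ≡ 18 (mod 31), so λ ≡ 0.
  x = λ² - 19 - 7 = 0 - 26 ≡ 5; y = λ·(19 - 5) - 17 ≡ 14. → (5, 14)
3P = (5, 14).
Next 2Q:
Repeated addition: build up to 2Q.
2Q: tangent at (11, 29): λ = (3·11² + 15)/(2·29) ≡ 6/27. 27⁻¹ ≡ 23 (mod 31), so λ ≡ 6·23 ≡ 14.
  x = λ² - 11 - 11 = 196 - 22 ≡ 19; y = λ·(11 - 19) - 29 ≡ 14. → (19, 14)
2Q = (19, 14).
Finally 3P + 2Q:
(5, 14) + (19, 14). λ = (14 - 14)/(19 - 5) ≡ 0/14 mod 31. 14⁻¹ ≡ 20 (mod 31) since 14·20 = 280 ≡ 1, so λ ≡ 0.
  x = λ² - 5 - 19 = 0 - 24 ≡ 7; y = λ·(5 - 7) - 14 ≡ 17. → (7, 17)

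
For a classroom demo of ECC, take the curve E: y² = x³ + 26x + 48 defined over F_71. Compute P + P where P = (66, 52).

(12, 10)

tangent at (66, 52): λ = (3·66² + 26)/(2·52) ≡ 30/33. 33⁻¹ ≡ 28 (mod 71), so λ ≡ 30·28 ≡ 59.
  x = λ² - 66 - 66 = 3481 - 132 ≡ 12; y = λ·(66 - 12) - 52 ≡ 10. → (12, 10)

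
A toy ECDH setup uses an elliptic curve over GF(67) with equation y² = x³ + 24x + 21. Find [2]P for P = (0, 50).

tangent at (0, 50): λ = (3·0² + 24)/(2·50) ≡ 24/33. 33⁻¹ ≡ 65 (mod 67) since 33·65 = 2145 ≡ 1, so λ ≡ 24·65 ≡ 19.
  x = λ² - 0 - 0 = 361 - 0 ≡ 26; y = λ·(0 - 26) - 50 ≡ 59. → (26, 59)

(26, 59)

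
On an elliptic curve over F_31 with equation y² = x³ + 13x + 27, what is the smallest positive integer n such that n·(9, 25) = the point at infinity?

2P: tangent at (9, 25): λ = (3·9² + 13)/(2·25) ≡ 8/19. 19⁻¹ ≡ 18 (mod 31), so λ ≡ 8·18 ≡ 20.
  x = λ² - 9 - 9 = 400 - 18 ≡ 10; y = λ·(9 - 10) - 25 ≡ 17. → (10, 17)
3P: (10, 17) + (9, 25). λ = (25 - 17)/(9 - 10) ≡ 8/30 mod 31. 30⁻¹ ≡ 30 (mod 31), so λ ≡ 23.
  x = λ² - 10 - 9 = 529 - 19 ≡ 14; y = λ·(10 - 14) - 17 ≡ 15. → (14, 15)
4P: (14, 15) + (9, 25). λ = (25 - 15)/(9 - 14) ≡ 10/26 mod 31. 26⁻¹ ≡ 6 (mod 31), so λ ≡ 29.
  x = λ² - 14 - 9 = 841 - 23 ≡ 12; y = λ·(14 - 12) - 15 ≡ 12. → (12, 12)
5P: (12, 12) + (9, 25). λ = (25 - 12)/(9 - 12) ≡ 13/28 mod 31. 28⁻¹ ≡ 10 (mod 31), so λ ≡ 6.
  x = λ² - 12 - 9 = 36 - 21 ≡ 15; y = λ·(12 - 15) - 12 ≡ 1. → (15, 1)
6P: (15, 1) + (9, 25). λ = (25 - 1)/(9 - 15) ≡ 24/25 mod 31. 25⁻¹ ≡ 5 (mod 31), so λ ≡ 27.
  x = λ² - 15 - 9 = 729 - 24 ≡ 23; y = λ·(15 - 23) - 1 ≡ 0. → (23, 0)
7P: (23, 0) + (9, 25). λ = (25 - 0)/(9 - 23) ≡ 25/17 mod 31. 17⁻¹ ≡ 11 (mod 31) since 17·11 = 187 ≡ 1, so λ ≡ 27.
  x = λ² - 23 - 9 = 729 - 32 ≡ 15; y = λ·(23 - 15) - 0 ≡ 30. → (15, 30)
8P: (15, 30) + (9, 25). λ = (25 - 30)/(9 - 15) ≡ 26/25 mod 31. 25⁻¹ ≡ 5 (mod 31) since 25·5 = 125 ≡ 1, so λ ≡ 6.
  x = λ² - 15 - 9 = 36 - 24 ≡ 12; y = λ·(15 - 12) - 30 ≡ 19. → (12, 19)
9P: (12, 19) + (9, 25). λ = (25 - 19)/(9 - 12) ≡ 6/28 mod 31. 28⁻¹ ≡ 10 (mod 31), so λ ≡ 29.
  x = λ² - 12 - 9 = 841 - 21 ≡ 14; y = λ·(12 - 14) - 19 ≡ 16. → (14, 16)
10P: (14, 16) + (9, 25). λ = (25 - 16)/(9 - 14) ≡ 9/26 mod 31. 26⁻¹ ≡ 6 (mod 31), so λ ≡ 23.
  x = λ² - 14 - 9 = 529 - 23 ≡ 10; y = λ·(14 - 10) - 16 ≡ 14. → (10, 14)
11P: (10, 14) + (9, 25). λ = (25 - 14)/(9 - 10) ≡ 11/30 mod 31. 30⁻¹ ≡ 30 (mod 31) since 30·30 = 900 ≡ 1, so λ ≡ 20.
  x = λ² - 10 - 9 = 400 - 19 ≡ 9; y = λ·(10 - 9) - 14 ≡ 6. → (9, 6)
12P: (9, 6) + (9, 25): same x and y₁ ≡ -y₂, so the sum is the point at infinity.
12P = the point at infinity, so the order is 12.

12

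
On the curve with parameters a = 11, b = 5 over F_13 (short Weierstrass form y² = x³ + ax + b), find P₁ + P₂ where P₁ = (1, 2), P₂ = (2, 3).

(1, 2) + (2, 3). λ = (3 - 2)/(2 - 1) ≡ 1/1 mod 13. 1⁻¹ ≡ 1 (mod 13) since 1·1 = 1 ≡ 1, so λ ≡ 1.
  x = λ² - 1 - 2 = 1 - 3 ≡ 11; y = λ·(1 - 11) - 2 ≡ 1. → (11, 1)

(11, 1)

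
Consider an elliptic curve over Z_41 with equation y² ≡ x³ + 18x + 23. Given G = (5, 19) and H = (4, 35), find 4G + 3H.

(37, 16)

First 4G:
Double-and-add on 4 = (100)₂. Start with G = (5, 19) for the leading 1-bit.
double: tangent at (5, 19): λ = (3·5² + 18)/(2·19) ≡ 11/38. 38⁻¹ ≡ 27 (mod 41), so λ ≡ 11·27 ≡ 10.
  x = λ² - 5 - 5 = 100 - 10 ≡ 8; y = λ·(5 - 8) - 19 ≡ 33. → (8, 33)
double: tangent at (8, 33): λ = (3·8² + 18)/(2·33) ≡ 5/25. 25⁻¹ ≡ 23 (mod 41), so λ ≡ 5·23 ≡ 33.
  x = λ² - 8 - 8 = 1089 - 16 ≡ 7; y = λ·(8 - 7) - 33 ≡ 0. → (7, 0)
4G = (7, 0).
Next 3H:
Repeated addition: build up to 3H.
2H: tangent at (4, 35): λ = (3·4² + 18)/(2·35) ≡ 25/29. 29⁻¹ ≡ 17 (mod 41), so λ ≡ 25·17 ≡ 15.
  x = λ² - 4 - 4 = 225 - 8 ≡ 12; y = λ·(4 - 12) - 35 ≡ 9. → (12, 9)
3H: (12, 9) + (4, 35). λ = (35 - 9)/(4 - 12) ≡ 26/33 mod 41. 33⁻¹ ≡ 5 (mod 41), so λ ≡ 7.
  x = λ² - 12 - 4 = 49 - 16 ≡ 33; y = λ·(12 - 33) - 9 ≡ 8. → (33, 8)
3H = (33, 8).
Finally 4G + 3H:
(7, 0) + (33, 8). λ = (8 - 0)/(33 - 7) ≡ 8/26 mod 41. 26⁻¹ ≡ 30 (mod 41) since 26·30 = 780 ≡ 1, so λ ≡ 35.
  x = λ² - 7 - 33 = 1225 - 40 ≡ 37; y = λ·(7 - 37) - 0 ≡ 16. → (37, 16)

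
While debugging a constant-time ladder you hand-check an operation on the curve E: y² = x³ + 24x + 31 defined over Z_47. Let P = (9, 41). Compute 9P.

Repeated addition: build up to 9P.
2P: tangent at (9, 41): λ = (3·9² + 24)/(2·41) ≡ 32/35. 35⁻¹ ≡ 43 (mod 47), so λ ≡ 32·43 ≡ 13.
  x = λ² - 9 - 9 = 169 - 18 ≡ 10; y = λ·(9 - 10) - 41 ≡ 40. → (10, 40)
3P: (10, 40) + (9, 41). λ = (41 - 40)/(9 - 10) ≡ 1/46 mod 47. 46⁻¹ ≡ 46 (mod 47), so λ ≡ 46.
  x = λ² - 10 - 9 = 2116 - 19 ≡ 29; y = λ·(10 - 29) - 40 ≡ 26. → (29, 26)
4P: (29, 26) + (9, 41). λ = (41 - 26)/(9 - 29) ≡ 15/27 mod 47. 27⁻¹ ≡ 7 (mod 47), so λ ≡ 11.
  x = λ² - 29 - 9 = 121 - 38 ≡ 36; y = λ·(29 - 36) - 26 ≡ 38. → (36, 38)
5P: (36, 38) + (9, 41). λ = (41 - 38)/(9 - 36) ≡ 3/20 mod 47. 20⁻¹ ≡ 40 (mod 47), so λ ≡ 26.
  x = λ² - 36 - 9 = 676 - 45 ≡ 20; y = λ·(36 - 20) - 38 ≡ 2. → (20, 2)
6P: (20, 2) + (9, 41). λ = (41 - 2)/(9 - 20) ≡ 39/36 mod 47. 36⁻¹ ≡ 17 (mod 47) since 36·17 = 612 ≡ 1, so λ ≡ 5.
  x = λ² - 20 - 9 = 25 - 29 ≡ 43; y = λ·(20 - 43) - 2 ≡ 24. → (43, 24)
7P: (43, 24) + (9, 41). λ = (41 - 24)/(9 - 43) ≡ 17/13 mod 47. 13⁻¹ ≡ 29 (mod 47), so λ ≡ 23.
  x = λ² - 43 - 9 = 529 - 52 ≡ 7; y = λ·(43 - 7) - 24 ≡ 5. → (7, 5)
8P: (7, 5) + (9, 41). λ = (41 - 5)/(9 - 7) ≡ 36/2 mod 47. 2⁻¹ ≡ 24 (mod 47) since 2·24 = 48 ≡ 1, so λ ≡ 18.
  x = λ² - 7 - 9 = 324 - 16 ≡ 26; y = λ·(7 - 26) - 5 ≡ 29. → (26, 29)
9P: (26, 29) + (9, 41). λ = (41 - 29)/(9 - 26) ≡ 12/30 mod 47. 30⁻¹ ≡ 11 (mod 47), so λ ≡ 38.
  x = λ² - 26 - 9 = 1444 - 35 ≡ 46; y = λ·(26 - 46) - 29 ≡ 10. → (46, 10)

(46, 10)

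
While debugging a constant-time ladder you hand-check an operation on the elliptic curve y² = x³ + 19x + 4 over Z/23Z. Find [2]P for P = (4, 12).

(19, 18)

tangent at (4, 12): λ = (3·4² + 19)/(2·12) ≡ 21/1. 1⁻¹ ≡ 1 (mod 23) since 1·1 = 1 ≡ 1, so λ ≡ 21·1 ≡ 21.
  x = λ² - 4 - 4 = 441 - 8 ≡ 19; y = λ·(4 - 19) - 12 ≡ 18. → (19, 18)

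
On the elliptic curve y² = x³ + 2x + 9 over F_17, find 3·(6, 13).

Write P = (6, 13).
Repeated addition: build up to 3P.
2P: tangent at (6, 13): λ = (3·6² + 2)/(2·13) ≡ 8/9. 9⁻¹ ≡ 2 (mod 17), so λ ≡ 8·2 ≡ 16.
  x = λ² - 6 - 6 = 256 - 12 ≡ 6; y = λ·(6 - 6) - 13 ≡ 4. → (6, 4)
3P: (6, 4) + (6, 13): same x and y₁ ≡ -y₂, so the sum is ∞.

O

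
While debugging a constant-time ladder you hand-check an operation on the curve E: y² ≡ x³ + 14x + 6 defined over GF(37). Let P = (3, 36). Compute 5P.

Repeated addition: build up to 5P.
2P: tangent at (3, 36): λ = (3·3² + 14)/(2·36) ≡ 4/35. 35⁻¹ ≡ 18 (mod 37), so λ ≡ 4·18 ≡ 35.
  x = λ² - 3 - 3 = 1225 - 6 ≡ 35; y = λ·(3 - 35) - 36 ≡ 28. → (35, 28)
3P: (35, 28) + (3, 36). λ = (36 - 28)/(3 - 35) ≡ 8/5 mod 37. 5⁻¹ ≡ 15 (mod 37), so λ ≡ 9.
  x = λ² - 35 - 3 = 81 - 38 ≡ 6; y = λ·(35 - 6) - 28 ≡ 11. → (6, 11)
4P: (6, 11) + (3, 36). λ = (36 - 11)/(3 - 6) ≡ 25/34 mod 37. 34⁻¹ ≡ 12 (mod 37), so λ ≡ 4.
  x = λ² - 6 - 3 = 16 - 9 ≡ 7; y = λ·(6 - 7) - 11 ≡ 22. → (7, 22)
5P: (7, 22) + (3, 36). λ = (36 - 22)/(3 - 7) ≡ 14/33 mod 37. 33⁻¹ ≡ 9 (mod 37) since 33·9 = 297 ≡ 1, so λ ≡ 15.
  x = λ² - 7 - 3 = 225 - 10 ≡ 30; y = λ·(7 - 30) - 22 ≡ 3. → (30, 3)

(30, 3)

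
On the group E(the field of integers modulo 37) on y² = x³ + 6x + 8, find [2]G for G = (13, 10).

tangent at (13, 10): λ = (3·13² + 6)/(2·10) ≡ 32/20. 20⁻¹ ≡ 13 (mod 37), so λ ≡ 32·13 ≡ 9.
  x = λ² - 13 - 13 = 81 - 26 ≡ 18; y = λ·(13 - 18) - 10 ≡ 19. → (18, 19)

(18, 19)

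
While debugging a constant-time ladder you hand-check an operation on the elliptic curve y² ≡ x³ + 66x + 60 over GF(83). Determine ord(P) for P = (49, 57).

2P: tangent at (49, 57): λ = (3·49² + 66)/(2·57) ≡ 48/31. 31⁻¹ ≡ 75 (mod 83) since 31·75 = 2325 ≡ 1, so λ ≡ 48·75 ≡ 31.
  x = λ² - 49 - 49 = 961 - 98 ≡ 33; y = λ·(49 - 33) - 57 ≡ 24. → (33, 24)
3P: (33, 24) + (49, 57). λ = (57 - 24)/(49 - 33) ≡ 33/16 mod 83. 16⁻¹ ≡ 26 (mod 83), so λ ≡ 28.
  x = λ² - 33 - 49 = 784 - 82 ≡ 38; y = λ·(33 - 38) - 24 ≡ 2. → (38, 2)
4P: (38, 2) + (49, 57). λ = (57 - 2)/(49 - 38) ≡ 55/11 mod 83. 11⁻¹ ≡ 68 (mod 83), so λ ≡ 5.
  x = λ² - 38 - 49 = 25 - 87 ≡ 21; y = λ·(38 - 21) - 2 ≡ 0. → (21, 0)
5P: (21, 0) + (49, 57). λ = (57 - 0)/(49 - 21) ≡ 57/28 mod 83. 28⁻¹ ≡ 3 (mod 83), so λ ≡ 5.
  x = λ² - 21 - 49 = 25 - 70 ≡ 38; y = λ·(21 - 38) - 0 ≡ 81. → (38, 81)
6P: (38, 81) + (49, 57). λ = (57 - 81)/(49 - 38) ≡ 59/11 mod 83. 11⁻¹ ≡ 68 (mod 83), so λ ≡ 28.
  x = λ² - 38 - 49 = 784 - 87 ≡ 33; y = λ·(38 - 33) - 81 ≡ 59. → (33, 59)
7P: (33, 59) + (49, 57). λ = (57 - 59)/(49 - 33) ≡ 81/16 mod 83. 16⁻¹ ≡ 26 (mod 83) since 16·26 = 416 ≡ 1, so λ ≡ 31.
  x = λ² - 33 - 49 = 961 - 82 ≡ 49; y = λ·(33 - 49) - 59 ≡ 26. → (49, 26)
8P: (49, 26) + (49, 57): same x and y₁ ≡ -y₂, so the sum is the point at infinity.
8P = the point at infinity, so the order is 8.

8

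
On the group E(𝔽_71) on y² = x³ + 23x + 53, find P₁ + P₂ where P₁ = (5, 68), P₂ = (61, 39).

(10, 17)

(5, 68) + (61, 39). λ = (39 - 68)/(61 - 5) ≡ 42/56 mod 71. 56⁻¹ ≡ 52 (mod 71), so λ ≡ 54.
  x = λ² - 5 - 61 = 2916 - 66 ≡ 10; y = λ·(5 - 10) - 68 ≡ 17. → (10, 17)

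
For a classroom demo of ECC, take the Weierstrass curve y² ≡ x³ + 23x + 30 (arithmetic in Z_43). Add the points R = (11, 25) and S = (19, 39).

(8, 34)

(11, 25) + (19, 39). λ = (39 - 25)/(19 - 11) ≡ 14/8 mod 43. 8⁻¹ ≡ 27 (mod 43) since 8·27 = 216 ≡ 1, so λ ≡ 34.
  x = λ² - 11 - 19 = 1156 - 30 ≡ 8; y = λ·(11 - 8) - 25 ≡ 34. → (8, 34)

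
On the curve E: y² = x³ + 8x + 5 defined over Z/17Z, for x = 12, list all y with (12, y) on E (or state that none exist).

none

x³ + 8x + 5 = 1829 ≡ 10 (mod 17).
10 is a non-residue mod 17; no y exists.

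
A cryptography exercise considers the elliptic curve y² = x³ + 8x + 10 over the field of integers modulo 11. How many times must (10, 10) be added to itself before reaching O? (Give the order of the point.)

7

2P: tangent at (10, 10): λ = (3·10² + 8)/(2·10) ≡ 0/9. 9⁻¹ ≡ 5 (mod 11), so λ ≡ 0·5 ≡ 0.
  x = λ² - 10 - 10 = 0 - 20 ≡ 2; y = λ·(10 - 2) - 10 ≡ 1. → (2, 1)
3P: (2, 1) + (10, 10). λ = (10 - 1)/(10 - 2) ≡ 9/8 mod 11. 8⁻¹ ≡ 7 (mod 11) since 8·7 = 56 ≡ 1, so λ ≡ 8.
  x = λ² - 2 - 10 = 64 - 12 ≡ 8; y = λ·(2 - 8) - 1 ≡ 6. → (8, 6)
4P: (8, 6) + (10, 10). λ = (10 - 6)/(10 - 8) ≡ 4/2 mod 11. 2⁻¹ ≡ 6 (mod 11), so λ ≡ 2.
  x = λ² - 8 - 10 = 4 - 18 ≡ 8; y = λ·(8 - 8) - 6 ≡ 5. → (8, 5)
5P: (8, 5) + (10, 10). λ = (10 - 5)/(10 - 8) ≡ 5/2 mod 11. 2⁻¹ ≡ 6 (mod 11), so λ ≡ 8.
  x = λ² - 8 - 10 = 64 - 18 ≡ 2; y = λ·(8 - 2) - 5 ≡ 10. → (2, 10)
6P: (2, 10) + (10, 10). λ = (10 - 10)/(10 - 2) ≡ 0/8 mod 11. 8⁻¹ ≡ 7 (mod 11), so λ ≡ 0.
  x = λ² - 2 - 10 = 0 - 12 ≡ 10; y = λ·(2 - 10) - 10 ≡ 1. → (10, 1)
7P: (10, 1) + (10, 10): same x and y₁ ≡ -y₂, so the sum is O.
7P = O, so the order is 7.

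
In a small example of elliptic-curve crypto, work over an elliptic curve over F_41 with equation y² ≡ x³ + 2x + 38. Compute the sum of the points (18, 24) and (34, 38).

(25, 16)

(18, 24) + (34, 38). λ = (38 - 24)/(34 - 18) ≡ 14/16 mod 41. 16⁻¹ ≡ 18 (mod 41), so λ ≡ 6.
  x = λ² - 18 - 34 = 36 - 52 ≡ 25; y = λ·(18 - 25) - 24 ≡ 16. → (25, 16)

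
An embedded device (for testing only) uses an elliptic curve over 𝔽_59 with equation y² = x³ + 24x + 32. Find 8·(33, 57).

Write P = (33, 57).
Double-and-add on 8 = (1000)₂. Start with P = (33, 57) for the leading 1-bit.
double: tangent at (33, 57): λ = (3·33² + 24)/(2·57) ≡ 46/55. 55⁻¹ ≡ 44 (mod 59) since 55·44 = 2420 ≡ 1, so λ ≡ 46·44 ≡ 18.
  x = λ² - 33 - 33 = 324 - 66 ≡ 22; y = λ·(33 - 22) - 57 ≡ 23. → (22, 23)
double: tangent at (22, 23): λ = (3·22² + 24)/(2·23) ≡ 1/46. 46⁻¹ ≡ 9 (mod 59), so λ ≡ 1·9 ≡ 9.
  x = λ² - 22 - 22 = 81 - 44 ≡ 37; y = λ·(22 - 37) - 23 ≡ 19. → (37, 19)
double: tangent at (37, 19): λ = (3·37² + 24)/(2·19) ≡ 1/38. 38⁻¹ ≡ 14 (mod 59), so λ ≡ 1·14 ≡ 14.
  x = λ² - 37 - 37 = 196 - 74 ≡ 4; y = λ·(37 - 4) - 19 ≡ 30. → (4, 30)

(4, 30)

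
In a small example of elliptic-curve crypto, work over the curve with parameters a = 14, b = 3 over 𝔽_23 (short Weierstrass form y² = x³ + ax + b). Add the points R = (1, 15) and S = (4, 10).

(1, 15) + (4, 10). λ = (10 - 15)/(4 - 1) ≡ 18/3 mod 23. 3⁻¹ ≡ 8 (mod 23), so λ ≡ 6.
  x = λ² - 1 - 4 = 36 - 5 ≡ 8; y = λ·(1 - 8) - 15 ≡ 12. → (8, 12)

(8, 12)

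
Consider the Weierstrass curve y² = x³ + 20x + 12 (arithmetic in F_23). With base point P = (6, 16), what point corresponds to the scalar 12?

(7, 9)

Repeated addition: build up to 12P.
2P: tangent at (6, 16): λ = (3·6² + 20)/(2·16) ≡ 13/9. 9⁻¹ ≡ 18 (mod 23), so λ ≡ 13·18 ≡ 4.
  x = λ² - 6 - 6 = 16 - 12 ≡ 4; y = λ·(6 - 4) - 16 ≡ 15. → (4, 15)
3P: (4, 15) + (6, 16). λ = (16 - 15)/(6 - 4) ≡ 1/2 mod 23. 2⁻¹ ≡ 12 (mod 23) since 2·12 = 24 ≡ 1, so λ ≡ 12.
  x = λ² - 4 - 6 = 144 - 10 ≡ 19; y = λ·(4 - 19) - 15 ≡ 12. → (19, 12)
4P: (19, 12) + (6, 16). λ = (16 - 12)/(6 - 19) ≡ 4/10 mod 23. 10⁻¹ ≡ 7 (mod 23), so λ ≡ 5.
  x = λ² - 19 - 6 = 25 - 25 ≡ 0; y = λ·(19 - 0) - 12 ≡ 14. → (0, 14)
5P: (0, 14) + (6, 16). λ = (16 - 14)/(6 - 0) ≡ 2/6 mod 23. 6⁻¹ ≡ 4 (mod 23) since 6·4 = 24 ≡ 1, so λ ≡ 8.
  x = λ² - 0 - 6 = 64 - 6 ≡ 12; y = λ·(0 - 12) - 14 ≡ 5. → (12, 5)
6P: (12, 5) + (6, 16). λ = (16 - 5)/(6 - 12) ≡ 11/17 mod 23. 17⁻¹ ≡ 19 (mod 23) since 17·19 = 323 ≡ 1, so λ ≡ 2.
  x = λ² - 12 - 6 = 4 - 18 ≡ 9; y = λ·(12 - 9) - 5 ≡ 1. → (9, 1)
7P: (9, 1) + (6, 16). λ = (16 - 1)/(6 - 9) ≡ 15/20 mod 23. 20⁻¹ ≡ 15 (mod 23), so λ ≡ 18.
  x = λ² - 9 - 6 = 324 - 15 ≡ 10; y = λ·(9 - 10) - 1 ≡ 4. → (10, 4)
8P: (10, 4) + (6, 16). λ = (16 - 4)/(6 - 10) ≡ 12/19 mod 23. 19⁻¹ ≡ 17 (mod 23), so λ ≡ 20.
  x = λ² - 10 - 6 = 400 - 16 ≡ 16; y = λ·(10 - 16) - 4 ≡ 14. → (16, 14)
9P: (16, 14) + (6, 16). λ = (16 - 14)/(6 - 16) ≡ 2/13 mod 23. 13⁻¹ ≡ 16 (mod 23), so λ ≡ 9.
  x = λ² - 16 - 6 = 81 - 22 ≡ 13; y = λ·(16 - 13) - 14 ≡ 13. → (13, 13)
10P: (13, 13) + (6, 16). λ = (16 - 13)/(6 - 13) ≡ 3/16 mod 23. 16⁻¹ ≡ 13 (mod 23), so λ ≡ 16.
  x = λ² - 13 - 6 = 256 - 19 ≡ 7; y = λ·(13 - 7) - 13 ≡ 14. → (7, 14)
11P: (7, 14) + (6, 16). λ = (16 - 14)/(6 - 7) ≡ 2/22 mod 23. 22⁻¹ ≡ 22 (mod 23) since 22·22 = 484 ≡ 1, so λ ≡ 21.
  x = λ² - 7 - 6 = 441 - 13 ≡ 14; y = λ·(7 - 14) - 14 ≡ 0. → (14, 0)
12P: (14, 0) + (6, 16). λ = (16 - 0)/(6 - 14) ≡ 16/15 mod 23. 15⁻¹ ≡ 20 (mod 23) since 15·20 = 300 ≡ 1, so λ ≡ 21.
  x = λ² - 14 - 6 = 441 - 20 ≡ 7; y = λ·(14 - 7) - 0 ≡ 9. → (7, 9)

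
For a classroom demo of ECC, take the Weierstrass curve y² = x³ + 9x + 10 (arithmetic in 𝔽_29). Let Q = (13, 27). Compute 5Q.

(18, 28)

Repeated addition: build up to 5Q.
2Q: tangent at (13, 27): λ = (3·13² + 9)/(2·27) ≡ 23/25. 25⁻¹ ≡ 7 (mod 29) since 25·7 = 175 ≡ 1, so λ ≡ 23·7 ≡ 16.
  x = λ² - 13 - 13 = 256 - 26 ≡ 27; y = λ·(13 - 27) - 27 ≡ 10. → (27, 10)
3Q: (27, 10) + (13, 27). λ = (27 - 10)/(13 - 27) ≡ 17/15 mod 29. 15⁻¹ ≡ 2 (mod 29) since 15·2 = 30 ≡ 1, so λ ≡ 5.
  x = λ² - 27 - 13 = 25 - 40 ≡ 14; y = λ·(27 - 14) - 10 ≡ 26. → (14, 26)
4Q: (14, 26) + (13, 27). λ = (27 - 26)/(13 - 14) ≡ 1/28 mod 29. 28⁻¹ ≡ 28 (mod 29) since 28·28 = 784 ≡ 1, so λ ≡ 28.
  x = λ² - 14 - 13 = 784 - 27 ≡ 3; y = λ·(14 - 3) - 26 ≡ 21. → (3, 21)
5Q: (3, 21) + (13, 27). λ = (27 - 21)/(13 - 3) ≡ 6/10 mod 29. 10⁻¹ ≡ 3 (mod 29), so λ ≡ 18.
  x = λ² - 3 - 13 = 324 - 16 ≡ 18; y = λ·(3 - 18) - 21 ≡ 28. → (18, 28)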